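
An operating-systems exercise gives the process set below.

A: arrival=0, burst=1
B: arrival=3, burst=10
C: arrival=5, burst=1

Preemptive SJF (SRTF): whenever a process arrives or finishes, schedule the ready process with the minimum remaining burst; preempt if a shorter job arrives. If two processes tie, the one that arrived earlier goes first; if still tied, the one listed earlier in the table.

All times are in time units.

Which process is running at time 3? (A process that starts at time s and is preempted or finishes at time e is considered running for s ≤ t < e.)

B

Schedule: | A 0-1 | idle 1-3 | B 3-5 | C 5-6 | B 6-14 |
Completion: A=1  B=14  C=6
Turnaround (C−A): A=1  B=11  C=1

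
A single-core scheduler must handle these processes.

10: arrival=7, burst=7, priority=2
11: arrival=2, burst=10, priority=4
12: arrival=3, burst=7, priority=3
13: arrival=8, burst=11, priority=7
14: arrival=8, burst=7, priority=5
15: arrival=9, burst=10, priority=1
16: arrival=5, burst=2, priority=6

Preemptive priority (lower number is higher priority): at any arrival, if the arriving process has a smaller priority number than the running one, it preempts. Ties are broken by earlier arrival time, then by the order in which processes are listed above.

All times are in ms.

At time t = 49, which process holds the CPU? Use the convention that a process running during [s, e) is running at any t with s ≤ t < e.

13

Timeline: | idle 0-2 | 11 2-3 | 12 3-7 | 10 7-9 | 15 9-19 | 10 19-24 | 12 24-27 | 11 27-36 | 14 36-43 | 16 43-45 | 13 45-56 |
Completion: 10=24  11=36  12=27  13=56  14=43  15=19  16=45
Turnaround (C−A): 10=17  11=34  12=24  13=48  14=35  15=10  16=40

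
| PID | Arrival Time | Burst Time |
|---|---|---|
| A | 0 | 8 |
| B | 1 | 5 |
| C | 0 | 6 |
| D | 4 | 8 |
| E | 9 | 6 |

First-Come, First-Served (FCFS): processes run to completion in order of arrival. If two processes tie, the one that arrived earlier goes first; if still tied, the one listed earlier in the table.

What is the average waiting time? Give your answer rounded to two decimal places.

Schedule: | A 0-8 | C 8-14 | B 14-19 | D 19-27 | E 27-33 |
Completion: A=8  B=19  C=14  D=27  E=33
Turnaround (C−A): A=8  B=18  C=14  D=23  E=24
Waiting times: A=0, B=13, C=8, D=15, E=18
Average waiting = (0+13+8+15+18) / 5 = 54/5 = 10.80

10.80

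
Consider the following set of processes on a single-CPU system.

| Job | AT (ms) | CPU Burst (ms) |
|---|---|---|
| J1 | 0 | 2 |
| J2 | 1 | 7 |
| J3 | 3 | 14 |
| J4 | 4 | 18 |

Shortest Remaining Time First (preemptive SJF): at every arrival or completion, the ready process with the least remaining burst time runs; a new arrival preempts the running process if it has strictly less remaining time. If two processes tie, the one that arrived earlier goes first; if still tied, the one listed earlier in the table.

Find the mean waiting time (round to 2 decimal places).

Timeline: | J1 0-2 | J2 2-9 | J3 9-23 | J4 23-41 |
Completion: J1=2  J2=9  J3=23  J4=41
Turnaround (C−A): J1=2  J2=8  J3=20  J4=37
Waiting times: J1=0, J2=1, J3=6, J4=19
Average waiting = (0+1+6+19) / 4 = 26/4 = 6.50

6.50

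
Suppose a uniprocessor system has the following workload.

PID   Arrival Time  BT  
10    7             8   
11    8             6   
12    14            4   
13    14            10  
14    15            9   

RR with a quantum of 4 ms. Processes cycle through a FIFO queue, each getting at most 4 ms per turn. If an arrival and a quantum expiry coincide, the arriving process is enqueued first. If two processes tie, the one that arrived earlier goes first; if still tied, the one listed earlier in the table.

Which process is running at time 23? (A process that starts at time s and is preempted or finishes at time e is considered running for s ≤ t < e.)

Schedule: | idle 0-7 | 10 7-11 | 11 11-15 | 10 15-19 | 12 19-23 | 13 23-27 | 14 27-31 | 11 31-33 | 13 33-37 | 14 37-41 | 13 41-43 | 14 43-44 |
Completion: 10=19  11=33  12=23  13=43  14=44
Turnaround (C−A): 10=12  11=25  12=9  13=29  14=29

13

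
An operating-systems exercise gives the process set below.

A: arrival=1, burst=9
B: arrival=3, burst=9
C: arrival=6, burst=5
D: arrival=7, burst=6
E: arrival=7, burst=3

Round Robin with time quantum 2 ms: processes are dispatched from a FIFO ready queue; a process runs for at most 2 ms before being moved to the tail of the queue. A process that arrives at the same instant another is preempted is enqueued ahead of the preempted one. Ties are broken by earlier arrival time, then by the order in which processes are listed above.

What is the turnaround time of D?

24

Schedule: | idle 0-1 | A 1-3 | B 3-5 | A 5-7 | B 7-9 | C 9-11 | D 11-13 | E 13-15 | A 15-17 | B 17-19 | C 19-21 | D 21-23 | E 23-24 | A 24-26 | B 26-28 | C 28-29 | D 29-31 | A 31-32 | B 32-33 |
Completion: A=32  B=33  C=29  D=31  E=24
Turnaround(D) = completion − arrival = 31 − 7 = 24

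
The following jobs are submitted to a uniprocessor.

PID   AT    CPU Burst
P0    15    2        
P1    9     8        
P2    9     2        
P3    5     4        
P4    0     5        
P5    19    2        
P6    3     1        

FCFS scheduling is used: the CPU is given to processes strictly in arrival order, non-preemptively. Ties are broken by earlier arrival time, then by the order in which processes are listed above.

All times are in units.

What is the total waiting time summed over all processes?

Schedule: | P4 0-5 | P6 5-6 | P3 6-10 | P1 10-18 | P2 18-20 | P0 20-22 | P5 22-24 |
Completion: P0=22  P1=18  P2=20  P3=10  P4=5  P5=24  P6=6
Turnaround (C−A): P0=7  P1=9  P2=11  P3=5  P4=5  P5=5  P6=3
Waiting = turnaround − burst: P0=5, P1=1, P2=9, P3=1, P4=0, P5=3, P6=2
Total waiting = 5 + 1 + 9 + 1 + 0 + 3 + 2 = 21

21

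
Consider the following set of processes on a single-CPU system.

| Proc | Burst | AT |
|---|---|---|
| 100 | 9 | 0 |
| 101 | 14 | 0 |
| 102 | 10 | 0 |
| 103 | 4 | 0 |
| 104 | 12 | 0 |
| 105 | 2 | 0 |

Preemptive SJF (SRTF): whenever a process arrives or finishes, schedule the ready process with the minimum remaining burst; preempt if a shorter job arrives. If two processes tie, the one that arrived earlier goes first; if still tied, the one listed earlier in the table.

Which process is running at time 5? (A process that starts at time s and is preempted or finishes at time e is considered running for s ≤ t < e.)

103

Gantt: | 105 0-2 | 103 2-6 | 100 6-15 | 102 15-25 | 104 25-37 | 101 37-51 |
Completion: 100=15  101=51  102=25  103=6  104=37  105=2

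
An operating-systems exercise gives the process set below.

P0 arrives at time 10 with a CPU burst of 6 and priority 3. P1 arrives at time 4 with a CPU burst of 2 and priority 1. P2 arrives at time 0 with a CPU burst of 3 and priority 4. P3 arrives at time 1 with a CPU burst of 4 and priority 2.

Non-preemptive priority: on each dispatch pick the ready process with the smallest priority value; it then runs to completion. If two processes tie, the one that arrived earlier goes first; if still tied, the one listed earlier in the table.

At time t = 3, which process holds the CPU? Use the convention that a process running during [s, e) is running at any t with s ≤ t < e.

Timeline: | P2 0-3 | P3 3-7 | P1 7-9 | idle 9-10 | P0 10-16 |
Completion: P0=16  P1=9  P2=3  P3=7
Turnaround (C−A): P0=6  P1=5  P2=3  P3=6

P3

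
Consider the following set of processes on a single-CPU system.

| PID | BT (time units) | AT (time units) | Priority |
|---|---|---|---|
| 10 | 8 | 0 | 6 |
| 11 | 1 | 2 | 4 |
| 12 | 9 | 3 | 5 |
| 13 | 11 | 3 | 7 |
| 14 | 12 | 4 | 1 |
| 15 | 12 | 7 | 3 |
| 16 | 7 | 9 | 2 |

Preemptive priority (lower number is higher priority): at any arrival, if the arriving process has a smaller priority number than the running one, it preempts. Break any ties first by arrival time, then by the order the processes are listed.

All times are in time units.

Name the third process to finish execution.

16

Gantt: | 10 0-2 | 11 2-3 | 12 3-4 | 14 4-16 | 16 16-23 | 15 23-35 | 12 35-43 | 10 43-49 | 13 49-60 |
Completion: 10=49  11=3  12=43  13=60  14=16  15=35  16=23
Turnaround (C−A): 10=49  11=1  12=40  13=57  14=12  15=28  16=14
Finish order: 11 → 14 → 16 → 15 → 12 → 10 → 13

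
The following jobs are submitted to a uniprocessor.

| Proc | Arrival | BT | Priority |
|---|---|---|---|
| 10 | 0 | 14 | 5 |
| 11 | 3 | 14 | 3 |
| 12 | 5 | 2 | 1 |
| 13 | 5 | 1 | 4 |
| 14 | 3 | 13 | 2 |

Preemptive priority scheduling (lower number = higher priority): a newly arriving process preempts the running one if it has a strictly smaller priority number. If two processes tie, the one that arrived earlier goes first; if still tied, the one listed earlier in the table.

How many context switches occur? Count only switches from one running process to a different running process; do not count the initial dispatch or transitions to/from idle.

Gantt: | 10 0-3 | 14 3-5 | 12 5-7 | 14 7-18 | 11 18-32 | 13 32-33 | 10 33-44 |
Completion: 10=44  11=32  12=7  13=33  14=18
Turnaround (C−A): 10=44  11=29  12=2  13=28  14=15

6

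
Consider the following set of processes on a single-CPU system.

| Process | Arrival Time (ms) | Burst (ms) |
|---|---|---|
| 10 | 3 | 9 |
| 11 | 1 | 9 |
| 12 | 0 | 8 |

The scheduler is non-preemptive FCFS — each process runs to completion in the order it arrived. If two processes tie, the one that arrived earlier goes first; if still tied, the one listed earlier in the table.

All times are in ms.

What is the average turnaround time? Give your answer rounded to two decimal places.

Schedule: | 12 0-8 | 11 8-17 | 10 17-26 |
Completion: 10=26  11=17  12=8
Turnaround (C−A): 10=23  11=16  12=8
Turnaround times: 10=23, 11=16, 12=8
Average turnaround = (23+16+8) / 3 = 47/3 = 15.67

15.67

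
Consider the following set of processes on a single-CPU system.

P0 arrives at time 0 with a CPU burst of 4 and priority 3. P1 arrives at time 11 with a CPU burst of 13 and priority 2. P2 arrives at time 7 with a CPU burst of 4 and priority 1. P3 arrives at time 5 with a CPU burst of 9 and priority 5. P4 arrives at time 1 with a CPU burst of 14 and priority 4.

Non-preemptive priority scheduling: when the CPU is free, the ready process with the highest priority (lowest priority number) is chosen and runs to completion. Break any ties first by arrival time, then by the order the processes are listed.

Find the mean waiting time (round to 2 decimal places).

Timeline: | P0 0-4 | P4 4-18 | P2 18-22 | P1 22-35 | P3 35-44 |
Completion: P0=4  P1=35  P2=22  P3=44  P4=18
Turnaround (C−A): P0=4  P1=24  P2=15  P3=39  P4=17
Waiting times: P0=0, P1=11, P2=11, P3=30, P4=3
Average waiting = (0+11+11+30+3) / 5 = 55/5 = 11.00

11.00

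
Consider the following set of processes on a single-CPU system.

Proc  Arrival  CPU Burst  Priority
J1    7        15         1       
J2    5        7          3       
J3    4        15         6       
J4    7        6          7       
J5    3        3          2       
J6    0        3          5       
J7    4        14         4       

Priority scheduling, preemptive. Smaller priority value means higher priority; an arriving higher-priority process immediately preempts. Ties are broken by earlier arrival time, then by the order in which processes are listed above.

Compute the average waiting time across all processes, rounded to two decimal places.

18.29

Schedule: | J6 0-3 | J5 3-6 | J2 6-7 | J1 7-22 | J2 22-28 | J7 28-42 | J3 42-57 | J4 57-63 |
Completion: J1=22  J2=28  J3=57  J4=63  J5=6  J6=3  J7=42
Turnaround (C−A): J1=15  J2=23  J3=53  J4=56  J5=3  J6=3  J7=38
Waiting times: J1=0, J2=16, J3=38, J4=50, J5=0, J6=0, J7=24
Average waiting = (0+16+38+50+0+0+24) / 7 = 128/7 = 18.29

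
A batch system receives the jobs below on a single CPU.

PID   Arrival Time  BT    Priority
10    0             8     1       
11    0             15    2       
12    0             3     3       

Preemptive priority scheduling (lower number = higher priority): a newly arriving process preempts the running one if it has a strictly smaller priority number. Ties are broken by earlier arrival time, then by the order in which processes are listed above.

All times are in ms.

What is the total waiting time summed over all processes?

Gantt: | 10 0-8 | 11 8-23 | 12 23-26 |
Completion: 10=8  11=23  12=26
Turnaround (C−A): 10=8  11=23  12=26
Waiting = turnaround − burst: 10=0, 11=8, 12=23
Total waiting = 0 + 8 + 23 = 31

31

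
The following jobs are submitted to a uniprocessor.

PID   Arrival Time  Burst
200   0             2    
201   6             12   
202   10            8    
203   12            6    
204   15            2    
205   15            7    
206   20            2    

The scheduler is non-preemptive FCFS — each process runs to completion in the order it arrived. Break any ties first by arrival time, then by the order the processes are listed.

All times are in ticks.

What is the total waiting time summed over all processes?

Schedule: | 200 0-2 | idle 2-6 | 201 6-18 | 202 18-26 | 203 26-32 | 204 32-34 | 205 34-41 | 206 41-43 |
Completion: 200=2  201=18  202=26  203=32  204=34  205=41  206=43
Waiting = turnaround − burst: 200=0, 201=0, 202=8, 203=14, 204=17, 205=19, 206=21
Total waiting = 0 + 0 + 8 + 14 + 17 + 19 + 21 = 79

79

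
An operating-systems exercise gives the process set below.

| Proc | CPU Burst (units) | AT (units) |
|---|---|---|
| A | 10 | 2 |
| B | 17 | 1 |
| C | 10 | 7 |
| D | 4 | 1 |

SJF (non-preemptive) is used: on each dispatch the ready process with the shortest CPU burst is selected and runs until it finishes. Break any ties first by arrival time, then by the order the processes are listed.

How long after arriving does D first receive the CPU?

Schedule: | idle 0-1 | D 1-5 | A 5-15 | C 15-25 | B 25-42 |
Completion: A=15  B=42  C=25  D=5
Response(D) = first start − arrival = 1 − 1 = 0

0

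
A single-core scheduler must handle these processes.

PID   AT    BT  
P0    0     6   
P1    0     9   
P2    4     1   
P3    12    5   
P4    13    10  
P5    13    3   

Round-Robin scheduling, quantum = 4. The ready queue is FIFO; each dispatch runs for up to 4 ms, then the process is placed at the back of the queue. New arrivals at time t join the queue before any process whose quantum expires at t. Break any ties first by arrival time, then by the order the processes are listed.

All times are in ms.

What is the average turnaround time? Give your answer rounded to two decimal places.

15.50

Schedule: | P0 0-4 | P1 4-8 | P2 8-9 | P0 9-11 | P1 11-15 | P3 15-19 | P4 19-23 | P5 23-26 | P1 26-27 | P3 27-28 | P4 28-34 |
Completion: P0=11  P1=27  P2=9  P3=28  P4=34  P5=26
Turnaround times: P0=11, P1=27, P2=5, P3=16, P4=21, P5=13
Average turnaround = (11+27+5+16+21+13) / 6 = 93/6 = 15.50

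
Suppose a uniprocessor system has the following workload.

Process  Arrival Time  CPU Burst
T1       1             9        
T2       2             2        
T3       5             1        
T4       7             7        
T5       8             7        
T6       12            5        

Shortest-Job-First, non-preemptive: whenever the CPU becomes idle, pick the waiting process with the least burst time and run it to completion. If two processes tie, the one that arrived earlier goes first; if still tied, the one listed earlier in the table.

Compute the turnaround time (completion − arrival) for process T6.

6

Timeline: | idle 0-1 | T1 1-10 | T3 10-11 | T2 11-13 | T6 13-18 | T4 18-25 | T5 25-32 |
Completion: T1=10  T2=13  T3=11  T4=25  T5=32  T6=18
Turnaround(T6) = completion − arrival = 18 − 12 = 6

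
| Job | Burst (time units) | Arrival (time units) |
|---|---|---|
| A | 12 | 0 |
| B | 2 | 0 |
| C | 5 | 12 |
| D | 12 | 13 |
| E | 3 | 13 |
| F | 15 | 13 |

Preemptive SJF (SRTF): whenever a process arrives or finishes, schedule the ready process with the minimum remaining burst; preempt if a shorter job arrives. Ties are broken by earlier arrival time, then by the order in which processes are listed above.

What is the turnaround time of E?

Timeline: | B 0-2 | A 2-14 | E 14-17 | C 17-22 | D 22-34 | F 34-49 |
Completion: A=14  B=2  C=22  D=34  E=17  F=49
Turnaround (C−A): A=14  B=2  C=10  D=21  E=4  F=36
Turnaround(E) = completion − arrival = 17 − 13 = 4

4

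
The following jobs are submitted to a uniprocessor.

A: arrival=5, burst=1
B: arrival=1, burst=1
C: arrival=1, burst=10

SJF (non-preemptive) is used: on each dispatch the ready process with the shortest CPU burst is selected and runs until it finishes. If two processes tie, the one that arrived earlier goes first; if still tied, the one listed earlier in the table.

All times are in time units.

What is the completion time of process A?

13

Gantt: | idle 0-1 | B 1-2 | C 2-12 | A 12-13 |
Completion: A=13  B=2  C=12
Turnaround (C−A): A=8  B=1  C=11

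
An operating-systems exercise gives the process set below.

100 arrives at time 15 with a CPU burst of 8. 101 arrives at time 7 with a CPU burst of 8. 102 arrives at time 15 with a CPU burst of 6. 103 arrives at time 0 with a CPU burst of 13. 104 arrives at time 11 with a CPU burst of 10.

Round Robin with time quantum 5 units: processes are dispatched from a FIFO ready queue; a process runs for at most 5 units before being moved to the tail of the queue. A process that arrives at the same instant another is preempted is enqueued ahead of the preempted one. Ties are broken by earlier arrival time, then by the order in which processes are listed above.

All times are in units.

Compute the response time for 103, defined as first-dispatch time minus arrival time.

0

Schedule: | 103 0-10 | 101 10-15 | 103 15-18 | 104 18-23 | 100 23-28 | 102 28-33 | 101 33-36 | 104 36-41 | 100 41-44 | 102 44-45 |
Completion: 100=44  101=36  102=45  103=18  104=41
Response(103) = first start − arrival = 0 − 0 = 0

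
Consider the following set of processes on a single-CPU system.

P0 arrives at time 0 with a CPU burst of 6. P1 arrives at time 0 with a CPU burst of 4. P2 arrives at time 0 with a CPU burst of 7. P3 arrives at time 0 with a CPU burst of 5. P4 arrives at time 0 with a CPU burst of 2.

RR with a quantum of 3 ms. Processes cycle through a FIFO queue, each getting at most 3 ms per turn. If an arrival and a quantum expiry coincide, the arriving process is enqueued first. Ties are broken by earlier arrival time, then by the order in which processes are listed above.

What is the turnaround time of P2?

24

Gantt: | P0 0-3 | P1 3-6 | P2 6-9 | P3 9-12 | P4 12-14 | P0 14-17 | P1 17-18 | P2 18-21 | P3 21-23 | P2 23-24 |
Completion: P0=17  P1=18  P2=24  P3=23  P4=14
Turnaround (C−A): P0=17  P1=18  P2=24  P3=23  P4=14
Turnaround(P2) = completion − arrival = 24 − 0 = 24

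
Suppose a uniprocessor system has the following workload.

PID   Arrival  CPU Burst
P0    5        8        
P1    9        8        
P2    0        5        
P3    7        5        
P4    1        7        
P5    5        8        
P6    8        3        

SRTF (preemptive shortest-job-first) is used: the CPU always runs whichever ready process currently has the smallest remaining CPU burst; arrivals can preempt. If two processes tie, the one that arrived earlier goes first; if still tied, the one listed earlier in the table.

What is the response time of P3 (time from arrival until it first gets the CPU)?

8

Gantt: | P2 0-5 | P4 5-8 | P6 8-11 | P4 11-15 | P3 15-20 | P0 20-28 | P5 28-36 | P1 36-44 |
Completion: P0=28  P1=44  P2=5  P3=20  P4=15  P5=36  P6=11
Turnaround (C−A): P0=23  P1=35  P2=5  P3=13  P4=14  P5=31  P6=3
Response(P3) = first start − arrival = 15 − 7 = 8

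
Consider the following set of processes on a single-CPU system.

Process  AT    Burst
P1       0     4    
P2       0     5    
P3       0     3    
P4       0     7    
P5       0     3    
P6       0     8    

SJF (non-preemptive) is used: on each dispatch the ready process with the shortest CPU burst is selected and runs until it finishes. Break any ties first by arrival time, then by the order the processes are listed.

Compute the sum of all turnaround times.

86

Schedule: | P3 0-3 | P5 3-6 | P1 6-10 | P2 10-15 | P4 15-22 | P6 22-30 |
Completion: P1=10  P2=15  P3=3  P4=22  P5=6  P6=30
Turnaround = completion − arrival: P1=10, P2=15, P3=3, P4=22, P5=6, P6=30
Total turnaround = 10 + 15 + 3 + 22 + 6 + 30 = 86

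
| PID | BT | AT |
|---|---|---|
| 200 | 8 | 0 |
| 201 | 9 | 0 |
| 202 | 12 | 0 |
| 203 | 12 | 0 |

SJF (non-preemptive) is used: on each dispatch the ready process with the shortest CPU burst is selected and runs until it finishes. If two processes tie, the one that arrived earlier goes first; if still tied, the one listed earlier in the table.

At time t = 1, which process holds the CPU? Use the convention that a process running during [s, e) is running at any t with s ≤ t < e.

Gantt: | 200 0-8 | 201 8-17 | 202 17-29 | 203 29-41 |
Completion: 200=8  201=17  202=29  203=41

200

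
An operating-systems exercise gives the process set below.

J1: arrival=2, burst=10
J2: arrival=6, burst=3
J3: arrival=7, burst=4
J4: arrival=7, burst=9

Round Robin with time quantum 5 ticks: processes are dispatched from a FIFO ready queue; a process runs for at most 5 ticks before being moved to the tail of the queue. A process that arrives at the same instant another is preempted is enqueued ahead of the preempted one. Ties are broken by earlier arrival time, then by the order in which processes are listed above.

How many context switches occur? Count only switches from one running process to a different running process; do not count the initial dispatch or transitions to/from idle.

Gantt: | idle 0-2 | J1 2-7 | J2 7-10 | J3 10-14 | J4 14-19 | J1 19-24 | J4 24-28 |
Completion: J1=24  J2=10  J3=14  J4=28

5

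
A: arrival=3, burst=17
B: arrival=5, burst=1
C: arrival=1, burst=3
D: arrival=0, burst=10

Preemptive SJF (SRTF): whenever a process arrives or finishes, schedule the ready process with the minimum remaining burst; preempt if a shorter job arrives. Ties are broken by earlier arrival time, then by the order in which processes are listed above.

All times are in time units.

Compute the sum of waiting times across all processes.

Gantt: | D 0-1 | C 1-4 | D 4-5 | B 5-6 | D 6-14 | A 14-31 |
Completion: A=31  B=6  C=4  D=14
Turnaround (C−A): A=28  B=1  C=3  D=14
Waiting = turnaround − burst: A=11, B=0, C=0, D=4
Total waiting = 11 + 0 + 0 + 4 = 15

15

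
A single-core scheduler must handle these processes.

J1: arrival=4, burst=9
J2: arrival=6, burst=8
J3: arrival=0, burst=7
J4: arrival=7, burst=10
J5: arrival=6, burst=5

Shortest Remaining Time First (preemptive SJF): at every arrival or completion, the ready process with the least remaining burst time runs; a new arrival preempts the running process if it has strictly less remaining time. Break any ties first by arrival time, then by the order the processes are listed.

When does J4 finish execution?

39

Schedule: | J3 0-7 | J5 7-12 | J2 12-20 | J1 20-29 | J4 29-39 |
Completion: J1=29  J2=20  J3=7  J4=39  J5=12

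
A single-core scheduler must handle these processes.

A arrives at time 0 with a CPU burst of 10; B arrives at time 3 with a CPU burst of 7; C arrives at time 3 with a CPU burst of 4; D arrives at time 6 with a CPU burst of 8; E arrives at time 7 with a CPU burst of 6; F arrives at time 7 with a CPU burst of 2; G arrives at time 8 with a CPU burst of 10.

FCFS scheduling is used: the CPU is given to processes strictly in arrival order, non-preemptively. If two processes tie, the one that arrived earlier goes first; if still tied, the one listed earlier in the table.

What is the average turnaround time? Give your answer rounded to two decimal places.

23.14

Timeline: | A 0-10 | B 10-17 | C 17-21 | D 21-29 | E 29-35 | F 35-37 | G 37-47 |
Completion: A=10  B=17  C=21  D=29  E=35  F=37  G=47
Turnaround times: A=10, B=14, C=18, D=23, E=28, F=30, G=39
Average turnaround = (10+14+18+23+28+30+39) / 7 = 162/7 = 23.14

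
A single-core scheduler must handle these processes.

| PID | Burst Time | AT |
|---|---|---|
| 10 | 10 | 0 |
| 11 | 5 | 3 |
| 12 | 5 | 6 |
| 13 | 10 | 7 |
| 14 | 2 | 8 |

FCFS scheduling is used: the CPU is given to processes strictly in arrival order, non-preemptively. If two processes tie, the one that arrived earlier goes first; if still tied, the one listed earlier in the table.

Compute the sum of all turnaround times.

Timeline: | 10 0-10 | 11 10-15 | 12 15-20 | 13 20-30 | 14 30-32 |
Completion: 10=10  11=15  12=20  13=30  14=32
Turnaround (C−A): 10=10  11=12  12=14  13=23  14=24
Turnaround = completion − arrival: 10=10, 11=12, 12=14, 13=23, 14=24
Total turnaround = 10 + 12 + 14 + 23 + 24 = 83

83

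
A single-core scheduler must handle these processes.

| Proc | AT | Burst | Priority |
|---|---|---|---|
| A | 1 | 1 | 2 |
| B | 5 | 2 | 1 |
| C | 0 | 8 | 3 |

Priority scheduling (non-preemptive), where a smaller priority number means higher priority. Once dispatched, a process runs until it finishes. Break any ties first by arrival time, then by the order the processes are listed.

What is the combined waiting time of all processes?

Timeline: | C 0-8 | B 8-10 | A 10-11 |
Completion: A=11  B=10  C=8
Turnaround (C−A): A=10  B=5  C=8
Waiting = turnaround − burst: A=9, B=3, C=0
Total waiting = 9 + 3 + 0 = 12

12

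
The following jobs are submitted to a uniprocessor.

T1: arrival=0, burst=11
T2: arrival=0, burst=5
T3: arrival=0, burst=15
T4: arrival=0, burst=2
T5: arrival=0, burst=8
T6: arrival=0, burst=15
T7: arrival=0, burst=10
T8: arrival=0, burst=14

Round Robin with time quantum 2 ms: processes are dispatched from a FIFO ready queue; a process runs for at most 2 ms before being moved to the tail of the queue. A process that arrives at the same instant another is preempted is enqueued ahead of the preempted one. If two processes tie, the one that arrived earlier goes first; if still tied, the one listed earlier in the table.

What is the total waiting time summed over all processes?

Schedule: | T1 0-2 | T2 2-4 | T3 4-6 | T4 6-8 | T5 8-10 | T6 10-12 | T7 12-14 | T8 14-16 | T1 16-18 | T2 18-20 | T3 20-22 | T5 22-24 | T6 24-26 | T7 26-28 | T8 28-30 | T1 30-32 | T2 32-33 | T3 33-35 | T5 35-37 | T6 37-39 | T7 39-41 | T8 41-43 | T1 43-45 | T3 45-47 | T5 47-49 | T6 49-51 | T7 51-53 | T8 53-55 | T1 55-57 | T3 57-59 | T6 59-61 | T7 61-63 | T8 63-65 | T1 65-66 | T3 66-68 | T6 68-70 | T8 70-72 | T3 72-74 | T6 74-76 | T8 76-78 | T3 78-79 | T6 79-80 |
Completion: T1=66  T2=33  T3=79  T4=8  T5=49  T6=80  T7=63  T8=78
Turnaround (C−A): T1=66  T2=33  T3=79  T4=8  T5=49  T6=80  T7=63  T8=78
Waiting = turnaround − burst: T1=55, T2=28, T3=64, T4=6, T5=41, T6=65, T7=53, T8=64
Total waiting = 55 + 28 + 64 + 6 + 41 + 65 + 53 + 64 = 376

376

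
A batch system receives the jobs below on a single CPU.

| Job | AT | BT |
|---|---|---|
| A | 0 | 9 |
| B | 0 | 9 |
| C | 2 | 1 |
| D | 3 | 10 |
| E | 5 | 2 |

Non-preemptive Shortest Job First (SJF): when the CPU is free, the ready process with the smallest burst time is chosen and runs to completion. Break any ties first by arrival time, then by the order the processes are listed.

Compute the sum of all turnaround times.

73

Gantt: | A 0-9 | C 9-10 | E 10-12 | B 12-21 | D 21-31 |
Completion: A=9  B=21  C=10  D=31  E=12
Turnaround (C−A): A=9  B=21  C=8  D=28  E=7
Turnaround = completion − arrival: A=9, B=21, C=8, D=28, E=7
Total turnaround = 9 + 21 + 8 + 28 + 7 = 73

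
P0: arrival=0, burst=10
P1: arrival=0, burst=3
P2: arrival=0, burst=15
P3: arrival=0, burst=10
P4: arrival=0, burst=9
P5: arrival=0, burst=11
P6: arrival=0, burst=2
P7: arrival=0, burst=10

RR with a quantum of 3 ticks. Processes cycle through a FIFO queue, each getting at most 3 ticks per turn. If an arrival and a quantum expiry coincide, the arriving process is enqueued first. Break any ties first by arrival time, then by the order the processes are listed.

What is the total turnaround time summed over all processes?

406

Schedule: | P0 0-3 | P1 3-6 | P2 6-9 | P3 9-12 | P4 12-15 | P5 15-18 | P6 18-20 | P7 20-23 | P0 23-26 | P2 26-29 | P3 29-32 | P4 32-35 | P5 35-38 | P7 38-41 | P0 41-44 | P2 44-47 | P3 47-50 | P4 50-53 | P5 53-56 | P7 56-59 | P0 59-60 | P2 60-63 | P3 63-64 | P5 64-66 | P7 66-67 | P2 67-70 |
Completion: P0=60  P1=6  P2=70  P3=64  P4=53  P5=66  P6=20  P7=67
Turnaround (C−A): P0=60  P1=6  P2=70  P3=64  P4=53  P5=66  P6=20  P7=67
Turnaround = completion − arrival: P0=60, P1=6, P2=70, P3=64, P4=53, P5=66, P6=20, P7=67
Total turnaround = 60 + 6 + 70 + 64 + 53 + 66 + 20 + 67 = 406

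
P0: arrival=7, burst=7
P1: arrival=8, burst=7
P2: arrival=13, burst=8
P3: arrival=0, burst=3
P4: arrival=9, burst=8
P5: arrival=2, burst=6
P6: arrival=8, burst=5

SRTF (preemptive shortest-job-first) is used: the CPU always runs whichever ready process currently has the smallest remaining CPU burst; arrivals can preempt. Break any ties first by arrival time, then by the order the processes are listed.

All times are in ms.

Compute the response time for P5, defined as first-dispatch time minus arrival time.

Timeline: | P3 0-3 | P5 3-9 | P6 9-14 | P0 14-21 | P1 21-28 | P4 28-36 | P2 36-44 |
Completion: P0=21  P1=28  P2=44  P3=3  P4=36  P5=9  P6=14
Response(P5) = first start − arrival = 3 − 2 = 1

1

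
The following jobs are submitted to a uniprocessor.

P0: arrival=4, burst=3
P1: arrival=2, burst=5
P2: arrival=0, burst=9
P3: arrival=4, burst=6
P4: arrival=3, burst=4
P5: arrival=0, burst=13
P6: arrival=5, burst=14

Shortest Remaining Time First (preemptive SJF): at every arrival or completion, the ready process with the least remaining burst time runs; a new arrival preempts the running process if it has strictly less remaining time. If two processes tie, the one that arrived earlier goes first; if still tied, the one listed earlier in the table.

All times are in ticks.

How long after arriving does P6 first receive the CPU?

Schedule: | P2 0-2 | P1 2-7 | P0 7-10 | P4 10-14 | P3 14-20 | P2 20-27 | P5 27-40 | P6 40-54 |
Completion: P0=10  P1=7  P2=27  P3=20  P4=14  P5=40  P6=54
Turnaround (C−A): P0=6  P1=5  P2=27  P3=16  P4=11  P5=40  P6=49
Response(P6) = first start − arrival = 40 − 5 = 35

35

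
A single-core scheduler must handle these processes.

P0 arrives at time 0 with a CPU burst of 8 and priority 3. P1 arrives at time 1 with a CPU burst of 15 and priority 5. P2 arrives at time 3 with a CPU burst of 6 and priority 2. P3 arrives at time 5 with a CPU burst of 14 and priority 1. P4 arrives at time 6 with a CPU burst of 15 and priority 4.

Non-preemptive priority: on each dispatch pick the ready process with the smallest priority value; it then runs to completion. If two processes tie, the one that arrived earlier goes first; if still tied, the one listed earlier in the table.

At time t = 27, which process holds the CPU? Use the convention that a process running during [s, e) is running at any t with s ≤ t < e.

Gantt: | P0 0-8 | P3 8-22 | P2 22-28 | P4 28-43 | P1 43-58 |
Completion: P0=8  P1=58  P2=28  P3=22  P4=43

P2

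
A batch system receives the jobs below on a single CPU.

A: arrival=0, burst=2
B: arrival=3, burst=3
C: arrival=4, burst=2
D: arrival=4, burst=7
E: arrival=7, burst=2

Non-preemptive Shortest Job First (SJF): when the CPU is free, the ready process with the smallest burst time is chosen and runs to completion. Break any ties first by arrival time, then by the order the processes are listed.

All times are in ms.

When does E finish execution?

Schedule: | A 0-2 | idle 2-3 | B 3-6 | C 6-8 | E 8-10 | D 10-17 |
Completion: A=2  B=6  C=8  D=17  E=10
Turnaround (C−A): A=2  B=3  C=4  D=13  E=3

10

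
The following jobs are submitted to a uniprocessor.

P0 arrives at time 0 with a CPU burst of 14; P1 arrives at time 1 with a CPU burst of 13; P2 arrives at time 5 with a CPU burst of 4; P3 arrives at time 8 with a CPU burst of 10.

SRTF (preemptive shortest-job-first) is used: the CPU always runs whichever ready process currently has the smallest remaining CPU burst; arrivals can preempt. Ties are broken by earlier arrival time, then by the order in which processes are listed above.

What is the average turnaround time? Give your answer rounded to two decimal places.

20.50

Gantt: | P0 0-5 | P2 5-9 | P0 9-18 | P3 18-28 | P1 28-41 |
Completion: P0=18  P1=41  P2=9  P3=28
Turnaround times: P0=18, P1=40, P2=4, P3=20
Average turnaround = (18+40+4+20) / 4 = 82/4 = 20.50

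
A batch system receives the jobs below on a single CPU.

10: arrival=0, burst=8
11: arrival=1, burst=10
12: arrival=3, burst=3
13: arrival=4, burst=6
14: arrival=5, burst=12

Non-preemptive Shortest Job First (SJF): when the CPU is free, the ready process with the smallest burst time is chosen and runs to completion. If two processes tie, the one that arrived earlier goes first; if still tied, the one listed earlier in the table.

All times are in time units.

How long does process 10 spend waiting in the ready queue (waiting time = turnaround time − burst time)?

0

Schedule: | 10 0-8 | 12 8-11 | 13 11-17 | 11 17-27 | 14 27-39 |
Completion: 10=8  11=27  12=11  13=17  14=39
Turnaround (C−A): 10=8  11=26  12=8  13=13  14=34
Waiting(10) = turnaround − burst = 8 − 8 = 0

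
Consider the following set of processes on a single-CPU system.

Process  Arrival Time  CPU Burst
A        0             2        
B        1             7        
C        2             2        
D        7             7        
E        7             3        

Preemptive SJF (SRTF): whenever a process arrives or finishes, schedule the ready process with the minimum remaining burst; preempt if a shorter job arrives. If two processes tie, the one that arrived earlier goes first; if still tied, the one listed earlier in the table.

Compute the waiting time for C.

Timeline: | A 0-2 | C 2-4 | B 4-7 | E 7-10 | B 10-14 | D 14-21 |
Completion: A=2  B=14  C=4  D=21  E=10
Waiting(C) = turnaround − burst = 2 − 2 = 0

0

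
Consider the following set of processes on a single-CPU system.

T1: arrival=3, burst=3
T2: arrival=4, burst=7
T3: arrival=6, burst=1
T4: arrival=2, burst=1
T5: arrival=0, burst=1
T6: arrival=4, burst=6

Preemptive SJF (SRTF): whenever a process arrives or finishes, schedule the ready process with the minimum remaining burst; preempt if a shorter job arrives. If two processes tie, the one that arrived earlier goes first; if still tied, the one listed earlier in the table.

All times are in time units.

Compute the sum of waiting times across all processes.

Gantt: | T5 0-1 | idle 1-2 | T4 2-3 | T1 3-6 | T3 6-7 | T6 7-13 | T2 13-20 |
Completion: T1=6  T2=20  T3=7  T4=3  T5=1  T6=13
Turnaround (C−A): T1=3  T2=16  T3=1  T4=1  T5=1  T6=9
Waiting = turnaround − burst: T1=0, T2=9, T3=0, T4=0, T5=0, T6=3
Total waiting = 0 + 9 + 0 + 0 + 0 + 3 = 12

12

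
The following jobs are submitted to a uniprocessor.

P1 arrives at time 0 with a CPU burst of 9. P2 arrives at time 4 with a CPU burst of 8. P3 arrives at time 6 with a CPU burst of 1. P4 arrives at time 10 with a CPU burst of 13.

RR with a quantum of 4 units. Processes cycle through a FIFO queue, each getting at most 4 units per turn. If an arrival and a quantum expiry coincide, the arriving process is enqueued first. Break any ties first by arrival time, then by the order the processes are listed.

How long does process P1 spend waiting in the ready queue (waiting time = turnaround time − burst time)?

13

Gantt: | P1 0-4 | P2 4-8 | P1 8-12 | P3 12-13 | P2 13-17 | P4 17-21 | P1 21-22 | P4 22-31 |
Completion: P1=22  P2=17  P3=13  P4=31
Waiting(P1) = turnaround − burst = 22 − 9 = 13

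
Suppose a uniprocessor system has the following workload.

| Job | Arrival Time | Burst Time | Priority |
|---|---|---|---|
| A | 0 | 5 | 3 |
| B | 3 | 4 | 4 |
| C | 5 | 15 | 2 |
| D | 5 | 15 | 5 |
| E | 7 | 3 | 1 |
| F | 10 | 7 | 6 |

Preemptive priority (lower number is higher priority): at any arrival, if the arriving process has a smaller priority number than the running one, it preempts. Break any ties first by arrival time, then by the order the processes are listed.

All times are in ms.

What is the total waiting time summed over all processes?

Gantt: | A 0-5 | C 5-7 | E 7-10 | C 10-23 | B 23-27 | D 27-42 | F 42-49 |
Completion: A=5  B=27  C=23  D=42  E=10  F=49
Turnaround (C−A): A=5  B=24  C=18  D=37  E=3  F=39
Waiting = turnaround − burst: A=0, B=20, C=3, D=22, E=0, F=32
Total waiting = 0 + 20 + 3 + 22 + 0 + 32 = 77

77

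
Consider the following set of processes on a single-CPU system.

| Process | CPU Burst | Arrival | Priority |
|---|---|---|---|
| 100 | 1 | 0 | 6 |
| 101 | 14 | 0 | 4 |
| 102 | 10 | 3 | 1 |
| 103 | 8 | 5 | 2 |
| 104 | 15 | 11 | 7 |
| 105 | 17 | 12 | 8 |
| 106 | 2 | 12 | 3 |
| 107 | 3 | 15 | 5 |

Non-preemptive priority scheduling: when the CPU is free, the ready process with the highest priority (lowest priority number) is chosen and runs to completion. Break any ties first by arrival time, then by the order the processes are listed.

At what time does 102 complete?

24

Gantt: | 101 0-14 | 102 14-24 | 103 24-32 | 106 32-34 | 107 34-37 | 100 37-38 | 104 38-53 | 105 53-70 |
Completion: 100=38  101=14  102=24  103=32  104=53  105=70  106=34  107=37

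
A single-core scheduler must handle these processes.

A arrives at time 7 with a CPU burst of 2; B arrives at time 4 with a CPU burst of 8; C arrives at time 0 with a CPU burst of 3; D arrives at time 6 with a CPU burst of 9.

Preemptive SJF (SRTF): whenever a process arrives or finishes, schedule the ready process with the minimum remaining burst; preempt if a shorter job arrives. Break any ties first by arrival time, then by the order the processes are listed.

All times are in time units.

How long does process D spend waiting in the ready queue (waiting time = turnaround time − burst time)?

Timeline: | C 0-3 | idle 3-4 | B 4-7 | A 7-9 | B 9-14 | D 14-23 |
Completion: A=9  B=14  C=3  D=23
Waiting(D) = turnaround − burst = 17 − 9 = 8

8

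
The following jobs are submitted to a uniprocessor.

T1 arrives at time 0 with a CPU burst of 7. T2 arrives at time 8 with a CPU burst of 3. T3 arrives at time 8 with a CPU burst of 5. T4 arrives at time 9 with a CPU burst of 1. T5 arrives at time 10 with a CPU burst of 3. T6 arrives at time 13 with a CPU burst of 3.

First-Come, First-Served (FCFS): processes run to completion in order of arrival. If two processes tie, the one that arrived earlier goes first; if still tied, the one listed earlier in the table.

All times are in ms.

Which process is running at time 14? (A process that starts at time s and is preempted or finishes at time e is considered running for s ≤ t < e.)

Timeline: | T1 0-7 | idle 7-8 | T2 8-11 | T3 11-16 | T4 16-17 | T5 17-20 | T6 20-23 |
Completion: T1=7  T2=11  T3=16  T4=17  T5=20  T6=23

T3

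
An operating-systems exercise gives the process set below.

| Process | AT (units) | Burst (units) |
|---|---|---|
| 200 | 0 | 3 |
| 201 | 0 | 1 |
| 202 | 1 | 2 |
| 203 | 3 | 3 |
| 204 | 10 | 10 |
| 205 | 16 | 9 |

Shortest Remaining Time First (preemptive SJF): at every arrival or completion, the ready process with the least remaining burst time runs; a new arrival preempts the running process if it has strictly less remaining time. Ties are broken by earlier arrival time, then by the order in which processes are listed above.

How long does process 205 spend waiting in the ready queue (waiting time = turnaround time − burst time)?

Gantt: | 201 0-1 | 202 1-3 | 200 3-6 | 203 6-9 | idle 9-10 | 204 10-20 | 205 20-29 |
Completion: 200=6  201=1  202=3  203=9  204=20  205=29
Turnaround (C−A): 200=6  201=1  202=2  203=6  204=10  205=13
Waiting(205) = turnaround − burst = 13 − 9 = 4

4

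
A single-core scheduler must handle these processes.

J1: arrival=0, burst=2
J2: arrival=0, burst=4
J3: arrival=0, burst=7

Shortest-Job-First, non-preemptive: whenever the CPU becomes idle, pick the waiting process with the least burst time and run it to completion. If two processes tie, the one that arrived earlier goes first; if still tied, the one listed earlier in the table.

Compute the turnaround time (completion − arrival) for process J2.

6

Gantt: | J1 0-2 | J2 2-6 | J3 6-13 |
Completion: J1=2  J2=6  J3=13
Turnaround (C−A): J1=2  J2=6  J3=13
Turnaround(J2) = completion − arrival = 6 − 0 = 6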